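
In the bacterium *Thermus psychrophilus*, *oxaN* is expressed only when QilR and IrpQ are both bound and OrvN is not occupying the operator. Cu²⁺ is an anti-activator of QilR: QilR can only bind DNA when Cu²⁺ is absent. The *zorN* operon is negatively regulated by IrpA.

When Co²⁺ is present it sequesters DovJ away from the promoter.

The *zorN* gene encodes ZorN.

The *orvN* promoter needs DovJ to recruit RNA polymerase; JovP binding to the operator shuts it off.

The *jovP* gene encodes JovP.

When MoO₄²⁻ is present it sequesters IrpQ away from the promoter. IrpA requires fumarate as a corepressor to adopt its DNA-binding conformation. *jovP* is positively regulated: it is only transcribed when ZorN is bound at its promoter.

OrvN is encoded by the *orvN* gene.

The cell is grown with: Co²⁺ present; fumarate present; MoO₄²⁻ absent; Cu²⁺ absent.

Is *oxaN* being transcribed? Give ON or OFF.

ON

Co²⁺ is present, so DovJ is inactive.
Fumarate is present, so IrpA is active.
With repressor IrpA bound, *zorN* is not transcribed.
So ZorN is not produced.
Required activator ZorN is absent, so *jovP* is not transcribed.
So JovP is not produced.
Required activator DovJ is absent, so *orvN* is not transcribed.
So OrvN is not produced.
Cu²⁺ is absent, so QilR is active.
MoO₄²⁻ is absent, so IrpQ is active.
No repressor is bound and QilR and IrpQ are active, so *oxaN* is transcribed.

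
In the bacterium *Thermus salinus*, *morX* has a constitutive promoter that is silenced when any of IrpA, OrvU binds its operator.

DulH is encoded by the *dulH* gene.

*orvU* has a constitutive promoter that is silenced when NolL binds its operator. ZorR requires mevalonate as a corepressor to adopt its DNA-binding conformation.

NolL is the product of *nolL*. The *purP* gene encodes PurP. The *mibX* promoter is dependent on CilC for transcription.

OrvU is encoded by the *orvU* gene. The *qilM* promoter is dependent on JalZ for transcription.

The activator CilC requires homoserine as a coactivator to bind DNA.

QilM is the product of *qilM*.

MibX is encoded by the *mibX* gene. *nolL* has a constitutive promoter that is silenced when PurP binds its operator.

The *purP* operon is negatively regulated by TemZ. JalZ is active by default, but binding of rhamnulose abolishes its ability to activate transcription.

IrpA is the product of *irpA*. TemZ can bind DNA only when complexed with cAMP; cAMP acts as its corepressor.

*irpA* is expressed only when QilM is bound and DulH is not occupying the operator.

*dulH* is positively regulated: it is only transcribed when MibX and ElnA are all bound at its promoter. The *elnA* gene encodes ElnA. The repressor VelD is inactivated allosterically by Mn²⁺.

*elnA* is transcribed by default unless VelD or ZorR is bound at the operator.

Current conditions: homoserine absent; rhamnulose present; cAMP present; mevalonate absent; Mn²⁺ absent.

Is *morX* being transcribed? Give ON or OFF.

ON

Homoserine is absent, so CilC is inactive.
Required activator CilC is absent, so *mibX* is not transcribed.
So MibX is not produced.
Mn²⁺ is absent, so VelD is active.
Mevalonate is absent, so ZorR is inactive.
With repressor VelD bound, *elnA* is not transcribed.
So ElnA is not produced.
Required activator MibX is absent, so *dulH* is not transcribed.
So DulH is not produced.
Rhamnulose is present, so JalZ is inactive.
Required activator JalZ is absent, so *qilM* is not transcribed.
So QilM is not produced.
Required activator QilM is absent, so *irpA* is not transcribed.
So IrpA is not produced.
cAMP is present, so TemZ is active.
With repressor TemZ bound, *purP* is not transcribed.
So PurP is not produced.
With no repressor bound, *nolL* is transcribed.
So NolL is produced and active.
With repressor NolL bound, *orvU* is not transcribed.
So OrvU is not produced.
With no repressor bound, *morX* is transcribed.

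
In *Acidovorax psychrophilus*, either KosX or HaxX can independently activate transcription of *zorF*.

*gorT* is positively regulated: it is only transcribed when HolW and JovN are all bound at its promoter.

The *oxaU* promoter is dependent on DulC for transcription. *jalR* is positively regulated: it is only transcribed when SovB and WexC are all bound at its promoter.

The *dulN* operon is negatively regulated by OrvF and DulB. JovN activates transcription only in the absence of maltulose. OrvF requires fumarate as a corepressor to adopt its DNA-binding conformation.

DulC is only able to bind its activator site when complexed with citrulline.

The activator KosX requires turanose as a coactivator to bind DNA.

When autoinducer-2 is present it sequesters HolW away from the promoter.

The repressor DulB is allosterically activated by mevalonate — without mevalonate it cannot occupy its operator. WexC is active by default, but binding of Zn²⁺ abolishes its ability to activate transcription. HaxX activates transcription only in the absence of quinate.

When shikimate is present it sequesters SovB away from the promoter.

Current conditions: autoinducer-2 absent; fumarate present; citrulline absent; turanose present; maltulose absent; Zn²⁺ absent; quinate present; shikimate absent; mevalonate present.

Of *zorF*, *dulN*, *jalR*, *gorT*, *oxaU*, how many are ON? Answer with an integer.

3

Turanose is present, so KosX is active.
Quinate is present, so HaxX is inactive.
Activator KosX is present, so *zorF* is transcribed.
→ *zorF* is ON.
Fumarate is present, so OrvF is active.
Mevalonate is present, so DulB is active.
With repressor OrvF bound, *dulN* is not transcribed.
→ *dulN* is OFF.
Shikimate is absent, so SovB is active.
Zn²⁺ is absent, so WexC is active.
No repressor is bound and SovB and WexC are active, so *jalR* is transcribed.
→ *jalR* is ON.
Autoinducer-2 is absent, so HolW is active.
Maltulose is absent, so JovN is active.
No repressor is bound and HolW and JovN are active, so *gorT* is transcribed.
→ *gorT* is ON.
Citrulline is absent, so DulC is inactive.
Required activator DulC is absent, so *oxaU* is not transcribed.
→ *oxaU* is OFF.
3 of the 5 genes are transcribed.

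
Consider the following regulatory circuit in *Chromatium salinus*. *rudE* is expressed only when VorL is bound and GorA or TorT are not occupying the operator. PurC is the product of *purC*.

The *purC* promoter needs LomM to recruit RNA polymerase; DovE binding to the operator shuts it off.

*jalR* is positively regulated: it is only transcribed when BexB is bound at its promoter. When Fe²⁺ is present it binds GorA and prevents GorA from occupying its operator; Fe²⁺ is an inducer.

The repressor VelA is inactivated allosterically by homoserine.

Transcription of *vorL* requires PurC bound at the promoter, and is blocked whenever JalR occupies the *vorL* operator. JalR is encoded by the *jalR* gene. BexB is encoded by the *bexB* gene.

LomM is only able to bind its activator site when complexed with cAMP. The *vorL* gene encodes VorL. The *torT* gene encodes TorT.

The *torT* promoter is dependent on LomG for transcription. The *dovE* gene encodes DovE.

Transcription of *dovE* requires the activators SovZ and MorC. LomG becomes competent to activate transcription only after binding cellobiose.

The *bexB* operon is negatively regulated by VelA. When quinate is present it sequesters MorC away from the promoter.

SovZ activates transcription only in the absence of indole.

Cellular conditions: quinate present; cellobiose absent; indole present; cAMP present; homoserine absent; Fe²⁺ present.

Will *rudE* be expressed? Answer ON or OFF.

ON

Fe²⁺ is present, so GorA is inactive.
Cellobiose is absent, so LomG is inactive.
Required activator LomG is absent, so *torT* is not transcribed.
So TorT is not produced.
Homoserine is absent, so VelA is active.
With repressor VelA bound, *bexB* is not transcribed.
So BexB is not produced.
Required activator BexB is absent, so *jalR* is not transcribed.
So JalR is not produced.
cAMP is present, so LomM is active.
Indole is present, so SovZ is inactive.
Quinate is present, so MorC is inactive.
Required activator SovZ is absent, so *dovE* is not transcribed.
So DovE is not produced.
No repressor is bound and LomM is active, so *purC* is transcribed.
So PurC is produced and active.
No repressor is bound and PurC is active, so *vorL* is transcribed.
So VorL is produced and active.
No repressor is bound and VorL is active, so *rudE* is transcribed.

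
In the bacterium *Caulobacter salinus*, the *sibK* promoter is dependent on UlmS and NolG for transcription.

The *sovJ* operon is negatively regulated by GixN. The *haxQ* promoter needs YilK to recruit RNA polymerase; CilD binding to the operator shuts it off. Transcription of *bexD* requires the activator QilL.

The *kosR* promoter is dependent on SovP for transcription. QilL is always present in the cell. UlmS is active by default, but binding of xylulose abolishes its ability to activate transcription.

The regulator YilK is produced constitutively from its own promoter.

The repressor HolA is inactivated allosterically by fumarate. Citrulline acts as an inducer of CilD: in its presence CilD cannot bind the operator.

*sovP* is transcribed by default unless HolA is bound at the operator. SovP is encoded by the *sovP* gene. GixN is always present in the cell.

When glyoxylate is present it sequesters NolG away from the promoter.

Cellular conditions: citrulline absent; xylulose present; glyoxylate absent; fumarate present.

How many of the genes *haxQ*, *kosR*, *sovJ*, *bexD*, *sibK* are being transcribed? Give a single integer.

Citrulline is absent, so CilD is active.
YilK is produced constitutively and is active.
With repressor CilD bound, *haxQ* is not transcribed.
→ *haxQ* is OFF.
Fumarate is present, so HolA is inactive.
With no repressor bound, *sovP* is transcribed.
So SovP is produced and active.
No repressor is bound and SovP is active, so *kosR* is transcribed.
→ *kosR* is ON.
GixN is produced constitutively and is active.
With repressor GixN bound, *sovJ* is not transcribed.
→ *sovJ* is OFF.
QilL is produced constitutively and is active.
No repressor is bound and QilL is active, so *bexD* is transcribed.
→ *bexD* is ON.
Xylulose is present, so UlmS is inactive.
Glyoxylate is absent, so NolG is active.
Required activator UlmS is absent, so *sibK* is not transcribed.
→ *sibK* is OFF.
2 of the 5 genes are transcribed.

2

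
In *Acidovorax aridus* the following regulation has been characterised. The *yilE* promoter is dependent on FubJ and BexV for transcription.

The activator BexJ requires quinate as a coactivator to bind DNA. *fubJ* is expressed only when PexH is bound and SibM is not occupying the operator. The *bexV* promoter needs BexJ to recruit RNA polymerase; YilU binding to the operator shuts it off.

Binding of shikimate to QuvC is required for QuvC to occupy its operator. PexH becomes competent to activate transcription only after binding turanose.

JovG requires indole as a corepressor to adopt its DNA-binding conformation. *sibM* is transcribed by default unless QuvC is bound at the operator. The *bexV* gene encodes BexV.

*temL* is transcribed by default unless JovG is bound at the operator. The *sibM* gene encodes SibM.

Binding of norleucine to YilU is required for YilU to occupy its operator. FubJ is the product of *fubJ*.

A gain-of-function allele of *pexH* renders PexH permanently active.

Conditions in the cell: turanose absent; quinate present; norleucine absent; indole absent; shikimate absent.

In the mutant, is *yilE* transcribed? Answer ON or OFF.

OFF

Shikimate is absent, so QuvC is inactive.
With no repressor bound, *sibM* is transcribed.
So SibM is produced and active.
PexH is constitutively active in this strain.
With repressor SibM bound, *fubJ* is not transcribed.
So FubJ is not produced.
Norleucine is absent, so YilU is inactive.
Quinate is present, so BexJ is active.
No repressor is bound and BexJ is active, so *bexV* is transcribed.
So BexV is produced and active.
Required activator FubJ is absent, so *yilE* is not transcribed.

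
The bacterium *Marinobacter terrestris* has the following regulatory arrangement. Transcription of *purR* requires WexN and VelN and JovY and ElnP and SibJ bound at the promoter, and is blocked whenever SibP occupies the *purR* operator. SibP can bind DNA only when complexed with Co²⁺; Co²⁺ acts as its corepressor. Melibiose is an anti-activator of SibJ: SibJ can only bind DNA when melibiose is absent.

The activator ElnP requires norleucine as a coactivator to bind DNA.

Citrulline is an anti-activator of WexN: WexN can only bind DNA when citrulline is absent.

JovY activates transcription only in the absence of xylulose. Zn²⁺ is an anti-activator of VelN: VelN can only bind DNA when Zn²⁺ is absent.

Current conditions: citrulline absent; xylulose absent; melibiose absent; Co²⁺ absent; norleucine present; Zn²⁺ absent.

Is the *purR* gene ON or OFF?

Citrulline is absent, so WexN is active.
Zn²⁺ is absent, so VelN is active.
Xylulose is absent, so JovY is active.
Norleucine is present, so ElnP is active.
Melibiose is absent, so SibJ is active.
Co²⁺ is absent, so SibP is inactive.
No repressor is bound and WexN and VelN and JovY and ElnP and SibJ are active, so *purR* is transcribed.

ON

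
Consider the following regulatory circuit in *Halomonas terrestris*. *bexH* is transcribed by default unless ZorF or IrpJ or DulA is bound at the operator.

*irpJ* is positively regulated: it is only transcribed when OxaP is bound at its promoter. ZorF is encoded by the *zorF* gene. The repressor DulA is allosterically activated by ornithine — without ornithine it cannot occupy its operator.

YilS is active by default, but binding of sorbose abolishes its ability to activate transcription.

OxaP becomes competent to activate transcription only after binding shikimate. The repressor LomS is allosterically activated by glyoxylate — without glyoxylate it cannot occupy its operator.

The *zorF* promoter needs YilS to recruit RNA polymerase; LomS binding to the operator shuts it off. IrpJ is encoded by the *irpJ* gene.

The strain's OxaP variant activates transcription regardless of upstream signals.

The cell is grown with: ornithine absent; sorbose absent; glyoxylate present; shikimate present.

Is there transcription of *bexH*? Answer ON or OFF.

OFF

Glyoxylate is present, so LomS is active.
Sorbose is absent, so YilS is active.
With repressor LomS bound, *zorF* is not transcribed.
So ZorF is not produced.
OxaP is constitutively active in this strain.
No repressor is bound and OxaP is active, so *irpJ* is transcribed.
So IrpJ is produced and active.
Ornithine is absent, so DulA is inactive.
With repressor IrpJ bound, *bexH* is not transcribed.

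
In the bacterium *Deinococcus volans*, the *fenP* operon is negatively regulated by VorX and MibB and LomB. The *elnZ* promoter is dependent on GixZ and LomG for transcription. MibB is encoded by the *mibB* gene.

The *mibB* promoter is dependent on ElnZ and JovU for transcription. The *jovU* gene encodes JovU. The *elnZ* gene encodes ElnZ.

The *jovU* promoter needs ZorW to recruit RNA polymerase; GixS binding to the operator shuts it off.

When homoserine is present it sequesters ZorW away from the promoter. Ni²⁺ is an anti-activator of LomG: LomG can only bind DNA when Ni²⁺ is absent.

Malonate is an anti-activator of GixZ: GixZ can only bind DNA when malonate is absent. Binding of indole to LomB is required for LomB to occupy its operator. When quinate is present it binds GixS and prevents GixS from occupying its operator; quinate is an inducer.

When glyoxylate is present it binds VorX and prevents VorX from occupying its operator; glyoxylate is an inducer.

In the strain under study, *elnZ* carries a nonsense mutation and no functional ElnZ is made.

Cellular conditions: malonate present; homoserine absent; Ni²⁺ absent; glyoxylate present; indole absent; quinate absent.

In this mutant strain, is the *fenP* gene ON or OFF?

ON

Glyoxylate is present, so VorX is inactive.
ElnZ is non-functional in this strain, so it has no effect.
Quinate is absent, so GixS is active.
Homoserine is absent, so ZorW is active.
With repressor GixS bound, *jovU* is not transcribed.
So JovU is not produced.
Required activator ElnZ is absent, so *mibB* is not transcribed.
So MibB is not produced.
Indole is absent, so LomB is inactive.
With no repressor bound, *fenP* is transcribed.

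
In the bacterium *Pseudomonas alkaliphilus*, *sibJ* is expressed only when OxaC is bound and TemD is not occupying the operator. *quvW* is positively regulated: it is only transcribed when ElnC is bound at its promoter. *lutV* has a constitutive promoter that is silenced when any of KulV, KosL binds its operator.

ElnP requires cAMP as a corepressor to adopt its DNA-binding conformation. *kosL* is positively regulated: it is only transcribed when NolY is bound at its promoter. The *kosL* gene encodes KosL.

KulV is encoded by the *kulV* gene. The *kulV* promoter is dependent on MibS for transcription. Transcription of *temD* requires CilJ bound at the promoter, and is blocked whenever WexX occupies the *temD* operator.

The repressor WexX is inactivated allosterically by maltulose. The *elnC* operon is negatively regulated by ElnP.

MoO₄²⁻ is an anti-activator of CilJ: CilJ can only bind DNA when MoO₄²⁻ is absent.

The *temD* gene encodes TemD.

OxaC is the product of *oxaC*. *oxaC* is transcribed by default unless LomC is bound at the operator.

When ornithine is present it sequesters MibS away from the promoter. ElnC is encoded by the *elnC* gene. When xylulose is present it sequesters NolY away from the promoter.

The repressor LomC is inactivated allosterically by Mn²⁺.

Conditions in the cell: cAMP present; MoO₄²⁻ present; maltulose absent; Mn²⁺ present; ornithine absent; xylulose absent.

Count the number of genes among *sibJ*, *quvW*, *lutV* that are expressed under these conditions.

Mn²⁺ is present, so LomC is inactive.
With no repressor bound, *oxaC* is transcribed.
So OxaC is produced and active.
Maltulose is absent, so WexX is active.
MoO₄²⁻ is present, so CilJ is inactive.
With repressor WexX bound, *temD* is not transcribed.
So TemD is not produced.
No repressor is bound and OxaC is active, so *sibJ* is transcribed.
→ *sibJ* is ON.
cAMP is present, so ElnP is active.
With repressor ElnP bound, *elnC* is not transcribed.
So ElnC is not produced.
Required activator ElnC is absent, so *quvW* is not transcribed.
→ *quvW* is OFF.
Ornithine is absent, so MibS is active.
No repressor is bound and MibS is active, so *kulV* is transcribed.
So KulV is produced and active.
Xylulose is absent, so NolY is active.
No repressor is bound and NolY is active, so *kosL* is transcribed.
So KosL is produced and active.
With repressor KulV bound, *lutV* is not transcribed.
→ *lutV* is OFF.
1 of the 3 genes is transcribed.

1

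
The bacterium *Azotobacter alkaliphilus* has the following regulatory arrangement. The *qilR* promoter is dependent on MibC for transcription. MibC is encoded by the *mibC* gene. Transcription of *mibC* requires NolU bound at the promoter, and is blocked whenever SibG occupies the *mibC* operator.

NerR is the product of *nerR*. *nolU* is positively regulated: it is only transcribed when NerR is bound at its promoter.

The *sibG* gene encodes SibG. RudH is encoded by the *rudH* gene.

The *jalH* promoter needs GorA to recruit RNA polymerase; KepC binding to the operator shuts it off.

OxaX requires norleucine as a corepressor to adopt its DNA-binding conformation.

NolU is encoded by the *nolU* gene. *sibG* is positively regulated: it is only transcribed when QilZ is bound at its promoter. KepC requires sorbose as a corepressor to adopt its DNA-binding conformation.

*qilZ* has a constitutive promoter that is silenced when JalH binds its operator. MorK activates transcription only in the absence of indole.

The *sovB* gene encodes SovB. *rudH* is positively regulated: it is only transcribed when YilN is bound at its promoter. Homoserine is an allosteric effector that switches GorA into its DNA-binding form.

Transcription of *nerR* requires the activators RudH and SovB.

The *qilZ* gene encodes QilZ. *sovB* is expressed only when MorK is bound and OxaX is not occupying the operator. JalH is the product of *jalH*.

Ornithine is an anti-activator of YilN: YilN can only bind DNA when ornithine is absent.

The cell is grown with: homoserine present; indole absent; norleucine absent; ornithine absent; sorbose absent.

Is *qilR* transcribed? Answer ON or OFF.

Homoserine is present, so GorA is active.
Sorbose is absent, so KepC is inactive.
No repressor is bound and GorA is active, so *jalH* is transcribed.
So JalH is produced and active.
With repressor JalH bound, *qilZ* is not transcribed.
So QilZ is not produced.
Required activator QilZ is absent, so *sibG* is not transcribed.
So SibG is not produced.
Ornithine is absent, so YilN is active.
No repressor is bound and YilN is active, so *rudH* is transcribed.
So RudH is produced and active.
Indole is absent, so MorK is active.
Norleucine is absent, so OxaX is inactive.
No repressor is bound and MorK is active, so *sovB* is transcribed.
So SovB is produced and active.
No repressor is bound and RudH and SovB are active, so *nerR* is transcribed.
So NerR is produced and active.
No repressor is bound and NerR is active, so *nolU* is transcribed.
So NolU is produced and active.
No repressor is bound and NolU is active, so *mibC* is transcribed.
So MibC is produced and active.
No repressor is bound and MibC is active, so *qilR* is transcribed.

ON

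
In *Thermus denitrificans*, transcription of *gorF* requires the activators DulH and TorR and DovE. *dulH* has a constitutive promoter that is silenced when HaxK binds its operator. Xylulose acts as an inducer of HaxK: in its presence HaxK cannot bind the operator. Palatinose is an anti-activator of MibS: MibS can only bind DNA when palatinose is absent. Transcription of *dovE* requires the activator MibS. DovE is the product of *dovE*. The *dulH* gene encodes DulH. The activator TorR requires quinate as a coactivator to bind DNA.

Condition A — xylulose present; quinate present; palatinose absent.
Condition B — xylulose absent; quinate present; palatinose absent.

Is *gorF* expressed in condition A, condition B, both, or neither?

A only

Condition A:
Xylulose is present, so HaxK is inactive.
With no repressor bound, *dulH* is transcribed.
So DulH is produced and active.
Quinate is present, so TorR is active.
Palatinose is absent, so MibS is active.
No repressor is bound and MibS is active, so *dovE* is transcribed.
So DovE is produced and active.
No repressor is bound and DulH and TorR and DovE are active, so *gorF* is transcribed.
→ *gorF* is ON in A.
Condition B:
Xylulose is absent, so HaxK is active.
With repressor HaxK bound, *dulH* is not transcribed.
So DulH is not produced.
Quinate is present, so TorR is active.
Palatinose is absent, so MibS is active.
No repressor is bound and MibS is active, so *dovE* is transcribed.
So DovE is produced and active.
Required activator DulH is absent, so *gorF* is not transcribed.
→ *gorF* is OFF in B.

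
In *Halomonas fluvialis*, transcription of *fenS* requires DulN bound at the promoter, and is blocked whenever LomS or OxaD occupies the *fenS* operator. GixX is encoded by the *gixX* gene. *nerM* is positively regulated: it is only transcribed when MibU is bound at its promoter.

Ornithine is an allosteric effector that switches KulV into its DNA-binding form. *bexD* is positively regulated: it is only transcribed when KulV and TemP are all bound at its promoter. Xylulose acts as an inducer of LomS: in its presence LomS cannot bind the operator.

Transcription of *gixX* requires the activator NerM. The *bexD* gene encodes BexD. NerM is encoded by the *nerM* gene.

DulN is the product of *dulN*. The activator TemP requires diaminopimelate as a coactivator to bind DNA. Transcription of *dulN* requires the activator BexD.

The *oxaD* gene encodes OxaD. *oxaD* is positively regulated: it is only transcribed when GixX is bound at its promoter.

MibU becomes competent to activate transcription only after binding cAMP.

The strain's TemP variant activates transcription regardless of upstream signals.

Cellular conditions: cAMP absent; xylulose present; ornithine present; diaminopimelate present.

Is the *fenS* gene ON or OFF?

ON

Xylulose is present, so LomS is inactive.
cAMP is absent, so MibU is inactive.
Required activator MibU is absent, so *nerM* is not transcribed.
So NerM is not produced.
Required activator NerM is absent, so *gixX* is not transcribed.
So GixX is not produced.
Required activator GixX is absent, so *oxaD* is not transcribed.
So OxaD is not produced.
Ornithine is present, so KulV is active.
TemP is constitutively active in this strain.
No repressor is bound and KulV and TemP are active, so *bexD* is transcribed.
So BexD is produced and active.
No repressor is bound and BexD is active, so *dulN* is transcribed.
So DulN is produced and active.
No repressor is bound and DulN is active, so *fenS* is transcribed.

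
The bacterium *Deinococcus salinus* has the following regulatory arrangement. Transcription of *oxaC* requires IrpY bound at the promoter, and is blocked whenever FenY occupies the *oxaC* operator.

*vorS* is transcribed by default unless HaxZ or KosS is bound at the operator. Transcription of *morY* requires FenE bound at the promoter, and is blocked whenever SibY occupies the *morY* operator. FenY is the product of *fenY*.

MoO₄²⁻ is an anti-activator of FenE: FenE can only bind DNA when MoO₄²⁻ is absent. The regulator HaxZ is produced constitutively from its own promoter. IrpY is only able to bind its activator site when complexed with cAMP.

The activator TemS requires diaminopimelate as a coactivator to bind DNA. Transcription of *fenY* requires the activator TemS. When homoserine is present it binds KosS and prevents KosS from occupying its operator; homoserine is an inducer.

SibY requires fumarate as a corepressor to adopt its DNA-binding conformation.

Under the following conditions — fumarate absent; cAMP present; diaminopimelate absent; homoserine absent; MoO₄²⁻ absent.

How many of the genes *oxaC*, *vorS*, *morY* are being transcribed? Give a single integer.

2

cAMP is present, so IrpY is active.
Diaminopimelate is absent, so TemS is inactive.
Required activator TemS is absent, so *fenY* is not transcribed.
So FenY is not produced.
No repressor is bound and IrpY is active, so *oxaC* is transcribed.
→ *oxaC* is ON.
HaxZ is produced constitutively and is active.
Homoserine is absent, so KosS is active.
With repressor HaxZ bound, *vorS* is not transcribed.
→ *vorS* is OFF.
Fumarate is absent, so SibY is inactive.
MoO₄²⁻ is absent, so FenE is active.
No repressor is bound and FenE is active, so *morY* is transcribed.
→ *morY* is ON.
2 of the 3 genes are transcribed.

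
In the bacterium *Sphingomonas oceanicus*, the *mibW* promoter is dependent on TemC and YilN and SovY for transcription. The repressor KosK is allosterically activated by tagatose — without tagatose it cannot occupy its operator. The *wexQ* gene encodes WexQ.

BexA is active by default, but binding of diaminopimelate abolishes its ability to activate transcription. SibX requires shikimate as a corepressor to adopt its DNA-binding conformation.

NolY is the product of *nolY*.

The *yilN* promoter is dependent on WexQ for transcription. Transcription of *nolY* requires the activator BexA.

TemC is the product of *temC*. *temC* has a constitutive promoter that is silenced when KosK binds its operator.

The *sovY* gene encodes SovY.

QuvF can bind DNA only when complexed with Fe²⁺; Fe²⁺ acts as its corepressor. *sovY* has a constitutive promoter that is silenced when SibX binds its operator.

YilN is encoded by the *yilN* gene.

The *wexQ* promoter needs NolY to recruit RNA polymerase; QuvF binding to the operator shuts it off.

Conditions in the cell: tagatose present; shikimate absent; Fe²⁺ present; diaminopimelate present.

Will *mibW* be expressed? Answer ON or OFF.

OFF

Tagatose is present, so KosK is active.
With repressor KosK bound, *temC* is not transcribed.
So TemC is not produced.
Fe²⁺ is present, so QuvF is active.
Diaminopimelate is present, so BexA is inactive.
Required activator BexA is absent, so *nolY* is not transcribed.
So NolY is not produced.
With repressor QuvF bound, *wexQ* is not transcribed.
So WexQ is not produced.
Required activator WexQ is absent, so *yilN* is not transcribed.
So YilN is not produced.
Shikimate is absent, so SibX is inactive.
With no repressor bound, *sovY* is transcribed.
So SovY is produced and active.
Required activator TemC is absent, so *mibW* is not transcribed.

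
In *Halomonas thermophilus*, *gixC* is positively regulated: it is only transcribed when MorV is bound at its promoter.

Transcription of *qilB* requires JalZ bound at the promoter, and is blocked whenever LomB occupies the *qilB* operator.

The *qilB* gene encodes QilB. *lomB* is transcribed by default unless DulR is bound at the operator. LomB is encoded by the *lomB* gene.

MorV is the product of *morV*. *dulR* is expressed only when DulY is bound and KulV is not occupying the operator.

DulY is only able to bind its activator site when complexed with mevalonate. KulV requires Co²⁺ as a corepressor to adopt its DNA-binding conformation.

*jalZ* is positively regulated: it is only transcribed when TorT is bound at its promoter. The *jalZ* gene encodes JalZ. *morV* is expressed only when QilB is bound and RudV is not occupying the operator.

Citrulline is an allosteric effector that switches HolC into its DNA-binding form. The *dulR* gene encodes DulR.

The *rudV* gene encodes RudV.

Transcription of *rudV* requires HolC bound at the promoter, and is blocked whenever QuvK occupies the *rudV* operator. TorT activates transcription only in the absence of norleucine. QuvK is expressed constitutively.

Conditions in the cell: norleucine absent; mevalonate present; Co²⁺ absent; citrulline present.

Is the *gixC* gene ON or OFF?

Mevalonate is present, so DulY is active.
Co²⁺ is absent, so KulV is inactive.
No repressor is bound and DulY is active, so *dulR* is transcribed.
So DulR is produced and active.
With repressor DulR bound, *lomB* is not transcribed.
So LomB is not produced.
Norleucine is absent, so TorT is active.
No repressor is bound and TorT is active, so *jalZ* is transcribed.
So JalZ is produced and active.
No repressor is bound and JalZ is active, so *qilB* is transcribed.
So QilB is produced and active.
Citrulline is present, so HolC is active.
QuvK is produced constitutively and is active.
With repressor QuvK bound, *rudV* is not transcribed.
So RudV is not produced.
No repressor is bound and QilB is active, so *morV* is transcribed.
So MorV is produced and active.
No repressor is bound and MorV is active, so *gixC* is transcribed.

ON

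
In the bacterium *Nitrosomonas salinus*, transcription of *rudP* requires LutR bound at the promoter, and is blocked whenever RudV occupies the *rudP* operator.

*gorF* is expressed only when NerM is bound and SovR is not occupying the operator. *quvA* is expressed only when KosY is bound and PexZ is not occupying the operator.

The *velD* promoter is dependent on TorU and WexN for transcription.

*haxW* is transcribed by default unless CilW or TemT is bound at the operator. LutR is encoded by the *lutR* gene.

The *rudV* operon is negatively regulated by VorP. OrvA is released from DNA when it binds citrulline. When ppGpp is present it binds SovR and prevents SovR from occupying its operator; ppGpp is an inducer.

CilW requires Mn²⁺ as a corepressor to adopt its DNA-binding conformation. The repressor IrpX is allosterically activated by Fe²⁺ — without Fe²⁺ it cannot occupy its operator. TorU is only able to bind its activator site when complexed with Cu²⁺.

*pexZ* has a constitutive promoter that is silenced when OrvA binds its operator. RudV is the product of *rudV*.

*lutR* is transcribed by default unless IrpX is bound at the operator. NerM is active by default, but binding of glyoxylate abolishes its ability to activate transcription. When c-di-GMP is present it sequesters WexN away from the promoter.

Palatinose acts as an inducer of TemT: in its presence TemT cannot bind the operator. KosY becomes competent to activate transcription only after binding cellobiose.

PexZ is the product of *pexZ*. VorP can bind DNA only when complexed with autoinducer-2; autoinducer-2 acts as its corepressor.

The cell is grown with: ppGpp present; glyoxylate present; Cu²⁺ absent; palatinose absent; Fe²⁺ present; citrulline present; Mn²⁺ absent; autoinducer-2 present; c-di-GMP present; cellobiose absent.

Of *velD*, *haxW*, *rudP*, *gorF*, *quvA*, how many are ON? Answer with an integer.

Cu²⁺ is absent, so TorU is inactive.
c-di-GMP is present, so WexN is inactive.
Required activator TorU is absent, so *velD* is not transcribed.
→ *velD* is OFF.
Mn²⁺ is absent, so CilW is inactive.
Palatinose is absent, so TemT is active.
With repressor TemT bound, *haxW* is not transcribed.
→ *haxW* is OFF.
Fe²⁺ is present, so IrpX is active.
With repressor IrpX bound, *lutR* is not transcribed.
So LutR is not produced.
Autoinducer-2 is present, so VorP is active.
With repressor VorP bound, *rudV* is not transcribed.
So RudV is not produced.
Required activator LutR is absent, so *rudP* is not transcribed.
→ *rudP* is OFF.
Glyoxylate is present, so NerM is inactive.
ppGpp is present, so SovR is inactive.
Required activator NerM is absent, so *gorF* is not transcribed.
→ *gorF* is OFF.
Citrulline is present, so OrvA is inactive.
With no repressor bound, *pexZ* is transcribed.
So PexZ is produced and active.
Cellobiose is absent, so KosY is inactive.
With repressor PexZ bound, *quvA* is not transcribed.
→ *quvA* is OFF.
0 of the 5 genes are transcribed.

0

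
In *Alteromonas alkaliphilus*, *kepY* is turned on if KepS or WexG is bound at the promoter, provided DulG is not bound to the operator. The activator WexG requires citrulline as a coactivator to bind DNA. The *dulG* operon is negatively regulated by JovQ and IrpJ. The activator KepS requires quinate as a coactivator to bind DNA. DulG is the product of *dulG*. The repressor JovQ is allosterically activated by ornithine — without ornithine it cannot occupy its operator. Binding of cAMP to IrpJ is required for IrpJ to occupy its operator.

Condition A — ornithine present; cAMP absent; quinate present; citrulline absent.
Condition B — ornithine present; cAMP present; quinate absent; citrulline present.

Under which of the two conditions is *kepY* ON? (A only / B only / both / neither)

Condition A:
Ornithine is present, so JovQ is active.
cAMP is absent, so IrpJ is inactive.
With repressor JovQ bound, *dulG* is not transcribed.
So DulG is not produced.
Quinate is present, so KepS is active.
Citrulline is absent, so WexG is inactive.
Activator KepS is present, so *kepY* is transcribed.
→ *kepY* is ON in A.
Condition B:
Ornithine is present, so JovQ is active.
cAMP is present, so IrpJ is active.
With repressor JovQ bound, *dulG* is not transcribed.
So DulG is not produced.
Quinate is absent, so KepS is inactive.
Citrulline is present, so WexG is active.
Activator WexG is present, so *kepY* is transcribed.
→ *kepY* is ON in B.

both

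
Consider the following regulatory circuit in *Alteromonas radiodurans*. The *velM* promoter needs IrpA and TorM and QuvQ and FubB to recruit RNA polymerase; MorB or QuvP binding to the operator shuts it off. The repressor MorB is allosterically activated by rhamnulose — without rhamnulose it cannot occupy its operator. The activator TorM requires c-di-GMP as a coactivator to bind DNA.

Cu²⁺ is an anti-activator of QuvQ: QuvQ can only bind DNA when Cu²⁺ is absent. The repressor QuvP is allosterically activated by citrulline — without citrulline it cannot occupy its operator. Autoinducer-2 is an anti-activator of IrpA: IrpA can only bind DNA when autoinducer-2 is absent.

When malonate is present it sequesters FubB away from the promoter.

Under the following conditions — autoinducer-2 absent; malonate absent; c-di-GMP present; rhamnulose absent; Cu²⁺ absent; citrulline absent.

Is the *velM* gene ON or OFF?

Autoinducer-2 is absent, so IrpA is active.
c-di-GMP is present, so TorM is active.
Rhamnulose is absent, so MorB is inactive.
Cu²⁺ is absent, so QuvQ is active.
Malonate is absent, so FubB is active.
Citrulline is absent, so QuvP is inactive.
No repressor is bound and IrpA and TorM and QuvQ and FubB are active, so *velM* is transcribed.

ON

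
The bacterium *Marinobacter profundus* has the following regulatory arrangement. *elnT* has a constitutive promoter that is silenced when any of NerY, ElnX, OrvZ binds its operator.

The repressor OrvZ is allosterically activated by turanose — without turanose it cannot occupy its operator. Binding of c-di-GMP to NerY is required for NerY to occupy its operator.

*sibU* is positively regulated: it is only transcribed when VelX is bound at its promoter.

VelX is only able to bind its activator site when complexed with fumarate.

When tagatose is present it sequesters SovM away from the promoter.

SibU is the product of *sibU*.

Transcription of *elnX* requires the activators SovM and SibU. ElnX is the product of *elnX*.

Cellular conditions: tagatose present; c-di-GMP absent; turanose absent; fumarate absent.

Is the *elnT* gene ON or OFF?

c-di-GMP is absent, so NerY is inactive.
Tagatose is present, so SovM is inactive.
Fumarate is absent, so VelX is inactive.
Required activator VelX is absent, so *sibU* is not transcribed.
So SibU is not produced.
Required activator SovM is absent, so *elnX* is not transcribed.
So ElnX is not produced.
Turanose is absent, so OrvZ is inactive.
With no repressor bound, *elnT* is transcribed.

ON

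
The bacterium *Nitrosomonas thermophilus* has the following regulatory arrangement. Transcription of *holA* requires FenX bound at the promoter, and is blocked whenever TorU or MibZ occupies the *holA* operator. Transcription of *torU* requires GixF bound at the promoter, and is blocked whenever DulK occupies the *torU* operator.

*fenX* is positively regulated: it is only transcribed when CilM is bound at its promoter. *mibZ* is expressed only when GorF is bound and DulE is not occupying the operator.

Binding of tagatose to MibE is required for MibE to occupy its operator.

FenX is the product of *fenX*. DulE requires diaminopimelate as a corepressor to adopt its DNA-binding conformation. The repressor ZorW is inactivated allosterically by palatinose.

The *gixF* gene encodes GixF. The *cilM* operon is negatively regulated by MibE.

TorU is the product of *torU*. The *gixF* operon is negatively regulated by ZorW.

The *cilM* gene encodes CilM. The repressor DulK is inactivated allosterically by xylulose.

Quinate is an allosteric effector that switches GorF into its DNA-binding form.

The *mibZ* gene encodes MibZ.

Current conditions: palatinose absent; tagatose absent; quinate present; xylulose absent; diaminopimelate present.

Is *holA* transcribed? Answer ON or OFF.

ON

Tagatose is absent, so MibE is inactive.
With no repressor bound, *cilM* is transcribed.
So CilM is produced and active.
No repressor is bound and CilM is active, so *fenX* is transcribed.
So FenX is produced and active.
Palatinose is absent, so ZorW is active.
With repressor ZorW bound, *gixF* is not transcribed.
So GixF is not produced.
Xylulose is absent, so DulK is active.
With repressor DulK bound, *torU* is not transcribed.
So TorU is not produced.
Diaminopimelate is present, so DulE is active.
Quinate is present, so GorF is active.
With repressor DulE bound, *mibZ* is not transcribed.
So MibZ is not produced.
No repressor is bound and FenX is active, so *holA* is transcribed.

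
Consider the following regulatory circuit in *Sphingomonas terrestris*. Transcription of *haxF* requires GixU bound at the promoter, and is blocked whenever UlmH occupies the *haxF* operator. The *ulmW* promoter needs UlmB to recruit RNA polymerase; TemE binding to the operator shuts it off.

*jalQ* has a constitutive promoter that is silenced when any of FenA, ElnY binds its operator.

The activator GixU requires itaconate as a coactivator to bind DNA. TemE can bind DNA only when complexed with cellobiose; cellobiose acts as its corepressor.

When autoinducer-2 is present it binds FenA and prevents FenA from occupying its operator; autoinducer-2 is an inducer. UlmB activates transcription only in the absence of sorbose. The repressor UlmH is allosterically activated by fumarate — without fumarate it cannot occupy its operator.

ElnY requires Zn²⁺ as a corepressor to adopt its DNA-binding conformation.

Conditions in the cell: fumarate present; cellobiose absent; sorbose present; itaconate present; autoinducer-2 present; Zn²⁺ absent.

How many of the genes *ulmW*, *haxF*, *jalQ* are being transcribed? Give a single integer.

Sorbose is present, so UlmB is inactive.
Cellobiose is absent, so TemE is inactive.
Required activator UlmB is absent, so *ulmW* is not transcribed.
→ *ulmW* is OFF.
Itaconate is present, so GixU is active.
Fumarate is present, so UlmH is active.
With repressor UlmH bound, *haxF* is not transcribed.
→ *haxF* is OFF.
Autoinducer-2 is present, so FenA is inactive.
Zn²⁺ is absent, so ElnY is inactive.
With no repressor bound, *jalQ* is transcribed.
→ *jalQ* is ON.
1 of the 3 genes is transcribed.

1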